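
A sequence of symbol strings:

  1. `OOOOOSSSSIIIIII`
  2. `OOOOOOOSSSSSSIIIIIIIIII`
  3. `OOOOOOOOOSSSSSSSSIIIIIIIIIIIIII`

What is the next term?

OOOOOOOOOOOSSSSSSSSSSIIIIIIIIIIIIIIIIII

Reading off run lengths: O runs 5, 7, 9; S runs 4, 6, 8; I runs 6, 10, 14 — each is linear in n, where the shown terms are n = 2, 3, 4.
Setting n = 5 gives 11, 10, 18 characters in each block.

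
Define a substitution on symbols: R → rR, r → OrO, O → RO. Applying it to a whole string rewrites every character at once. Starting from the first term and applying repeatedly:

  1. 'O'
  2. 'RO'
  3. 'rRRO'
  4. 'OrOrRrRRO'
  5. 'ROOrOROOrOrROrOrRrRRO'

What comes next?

rRROROOrOROrRROROOrOROOrOrRROOrOROOrOrROrOrRrRRO

Replace each of the 21 characters of ROOrOROOrOrROrOrRrRRO in place — rR RO RO OrO RO rR RO RO OrO RO OrO rR RO OrO RO OrO rR OrO rR rR RO — and concatenate.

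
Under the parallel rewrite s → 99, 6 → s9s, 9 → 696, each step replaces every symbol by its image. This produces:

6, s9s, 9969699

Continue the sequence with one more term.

696696s9s696s9s696696

Expanding 9969699: 9→696, 9→696, 6→s9s, 9→696, 6→s9s, 9→696, 9→696. Concatenated: 696 696 s9s 696 s9s 696 696.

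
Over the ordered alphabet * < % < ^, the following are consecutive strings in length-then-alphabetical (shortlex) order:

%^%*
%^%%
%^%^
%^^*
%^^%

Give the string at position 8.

Continuing the enumeration 3 steps past %^^%: %^^% → %^^^ → ^*** → (answer).

^**%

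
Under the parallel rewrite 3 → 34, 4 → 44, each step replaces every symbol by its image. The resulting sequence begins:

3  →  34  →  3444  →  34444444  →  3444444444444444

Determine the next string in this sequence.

φ(3444444444444444) expands symbol-by-symbol to 34 44 44 44 44 44 44 44 44 44 44 44 44 44 44 44; joining the 16 pieces gives the next term.

34444444444444444444444444444444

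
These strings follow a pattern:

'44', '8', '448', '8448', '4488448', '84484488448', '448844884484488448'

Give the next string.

From term 3 onward, concatenate the second-to-last term with the last: 44·8 = 448, 8·448 = 8448, …
The next term joins 84484488448 and 448844884484488448.

84484488448448844884484488448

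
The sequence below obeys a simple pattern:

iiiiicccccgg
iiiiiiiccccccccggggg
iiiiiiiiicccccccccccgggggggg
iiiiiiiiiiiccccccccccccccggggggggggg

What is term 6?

iiiiiiiiiiiiiiiccccccccccccccccccccggggggggggggggggg

Each string has the form i^{2n+3} c^{3n+2} g^{3n-1} (n = 1, 2, …).
Setting n = 6 gives 15, 20, 17 characters in each block.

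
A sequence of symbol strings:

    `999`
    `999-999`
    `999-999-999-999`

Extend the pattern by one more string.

Each string is two copies of the previous one joined by '-'.
Doubling 999-999-999-999 with '-' between the halves:

999-999-999-999-999-999-999-999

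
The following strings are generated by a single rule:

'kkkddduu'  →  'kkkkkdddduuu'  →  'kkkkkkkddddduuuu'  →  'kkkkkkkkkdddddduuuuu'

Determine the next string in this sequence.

kkkkkkkkkkkddddddduuuuuu

Term n consists of 2n-1 k's, followed by n+1 d's, followed by n u's, where the shown terms are n = 2, 3, 4, 5.
At n = 6 the blocks have lengths 11, 7, 6.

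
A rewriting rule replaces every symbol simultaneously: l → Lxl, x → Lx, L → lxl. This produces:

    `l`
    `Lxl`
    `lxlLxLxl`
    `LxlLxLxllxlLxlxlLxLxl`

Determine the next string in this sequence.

φ(LxlLxLxllxlLxlxlLxLxl) expands symbol-by-symbol to lxl Lx Lxl lxl Lx lxl Lx Lxl Lxl Lx Lxl lxl Lx Lxl Lx Lxl lxl Lx lxl Lx Lxl; joining the 21 pieces gives the next term.

lxlLxLxllxlLxlxlLxLxlLxlLxLxllxlLxLxlLxLxllxlLxlxlLxLxl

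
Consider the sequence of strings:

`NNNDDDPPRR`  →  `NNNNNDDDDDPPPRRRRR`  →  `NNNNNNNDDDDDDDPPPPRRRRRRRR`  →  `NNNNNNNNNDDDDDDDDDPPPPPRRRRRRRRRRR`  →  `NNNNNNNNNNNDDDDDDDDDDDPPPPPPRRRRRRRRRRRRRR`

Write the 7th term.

Reading off run lengths: N runs 3, 5, 7, 9, 11; D runs 3, 5, 7, 9, 11; P runs 2, 3, 4, 5, 6; R runs 2, 5, 8, 11, 14 — each is linear in n (n = 1, 2, …).
Setting n = 7 gives 15, 15, 8, 20 characters in each block.

NNNNNNNNNNNNNNNDDDDDDDDDDDDDDDPPPPPPPPRRRRRRRRRRRRRRRRRRRR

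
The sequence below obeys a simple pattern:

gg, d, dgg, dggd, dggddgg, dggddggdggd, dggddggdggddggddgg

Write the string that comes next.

This is a Fibonacci-style word recurrence s(k) = s(k−1)·s(k−2): e.g. d·gg = dgg.
So term 8 is dggddggdggddggddgg·dggddggdggd.

dggddggdggddggddggdggddggdggd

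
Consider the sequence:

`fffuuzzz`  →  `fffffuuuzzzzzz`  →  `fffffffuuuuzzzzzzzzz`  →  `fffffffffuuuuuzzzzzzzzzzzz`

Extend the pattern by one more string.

Each string has the form f^{2n+1} u^{n+1} z^{3n} (n = 1, 2, …).
Setting n = 5 gives 11, 6, 15 characters in each block.

fffffffffffuuuuuuzzzzzzzzzzzzzzz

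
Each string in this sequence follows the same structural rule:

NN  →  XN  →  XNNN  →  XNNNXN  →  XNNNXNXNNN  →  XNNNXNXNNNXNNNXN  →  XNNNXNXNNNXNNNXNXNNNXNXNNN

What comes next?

This is a Fibonacci-style word recurrence s(k) = s(k−1)·s(k−2): e.g. XN·NN = XNNN.
So term 8 is XNNNXNXNNNXNNNXNXNNNXNXNNN·XNNNXNXNNNXNNNXN.

XNNNXNXNNNXNNNXNXNNNXNXNNNXNNNXNXNNNXNNNXN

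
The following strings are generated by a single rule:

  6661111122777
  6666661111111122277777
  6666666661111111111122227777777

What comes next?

6666666666661111111111111122222777777777

Term n consists of 3n 6's, followed by 3n+2 1's, followed by n+1 2's, followed by 2n+1 7's (n = 1, 2, …).
Setting n = 4 gives 12, 14, 5, 9 characters in each block.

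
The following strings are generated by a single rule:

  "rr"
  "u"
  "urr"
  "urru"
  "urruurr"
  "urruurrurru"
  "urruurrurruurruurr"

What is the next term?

urruurrurruurruurrurruurrurru

This is a Fibonacci-style word recurrence s(k) = s(k−1)·s(k−2): e.g. u·rr = urr.
The next term joins urruurrurruurruurr and urruurrurru.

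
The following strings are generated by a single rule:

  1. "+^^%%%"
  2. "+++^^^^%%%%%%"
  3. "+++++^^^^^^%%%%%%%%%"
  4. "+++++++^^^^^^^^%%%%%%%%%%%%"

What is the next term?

Reading off run lengths: + runs 1, 3, 5, 7; ^ runs 2, 4, 6, 8; % runs 3, 6, 9, 12 — each is linear in n (n = 1, 2, …).
Setting n = 5 gives 9, 10, 15 characters in each block.

+++++++++^^^^^^^^^^%%%%%%%%%%%%%%%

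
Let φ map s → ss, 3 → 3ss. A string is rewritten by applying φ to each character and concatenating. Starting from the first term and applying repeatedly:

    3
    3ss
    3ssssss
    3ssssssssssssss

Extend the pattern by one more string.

Rewriting the 15 symbols of 3ssssssssssssss one by one yields 3ss ss ss ss ss ss ss ss ss ss ss ss ss ss ss; concatenated:

3ssssssssssssssssssssssssssssss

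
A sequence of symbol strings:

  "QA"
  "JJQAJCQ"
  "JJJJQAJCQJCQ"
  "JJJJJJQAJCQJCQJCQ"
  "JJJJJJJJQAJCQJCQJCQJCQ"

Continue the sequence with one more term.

Each term wraps the previous one in JJ on the left and JCQ on the right.
Applying this once more to JJJJJJJJQAJCQJCQJCQJCQ:

JJJJJJJJJJQAJCQJCQJCQJCQJCQ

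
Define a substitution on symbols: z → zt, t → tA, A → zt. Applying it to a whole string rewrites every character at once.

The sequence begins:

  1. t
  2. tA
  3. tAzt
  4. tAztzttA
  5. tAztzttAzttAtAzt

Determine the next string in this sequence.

φ(tAztzttAzttAtAzt) expands symbol-by-symbol to tA zt zt tA zt tA tA zt zt tA tA zt tA zt zt tA; joining the 16 pieces gives the next term.

tAztzttAzttAtAztzttAtAzttAztzttA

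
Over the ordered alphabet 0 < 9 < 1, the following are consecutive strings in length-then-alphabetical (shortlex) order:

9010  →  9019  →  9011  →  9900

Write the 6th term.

9901

Stepping forward 2 times from 9900: 9900 → 9909, then the target.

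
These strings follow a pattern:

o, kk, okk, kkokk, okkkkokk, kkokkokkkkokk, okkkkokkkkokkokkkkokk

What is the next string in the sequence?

Each term (from the third on) is the two preceding terms concatenated in order: term 3 = o·kk = okk.
Continuing: kkokkokkkkokk · okkkkokkkkokkokkkkokk gives term 8.

kkokkokkkkokkokkkkokkkkokkokkkkokk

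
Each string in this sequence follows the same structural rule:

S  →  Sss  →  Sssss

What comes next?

Every step adds ss to the end: s(k+1) = s(k)·ss.
Applying this once more to Sssss:

Sssssss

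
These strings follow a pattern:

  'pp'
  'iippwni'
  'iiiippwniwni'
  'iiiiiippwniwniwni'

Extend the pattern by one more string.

iiiiiiiippwniwniwniwni

Each term wraps the previous one in ii on the left and wni on the right.
So the next term is ii·iiiiiippwniwniwni·wni.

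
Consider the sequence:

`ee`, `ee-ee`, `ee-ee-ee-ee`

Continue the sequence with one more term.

s(k+1) = s(k)·-·s(k) — each term doubles the last with '-' between the halves.
Doubling ee-ee-ee-ee with '-' between the halves:

ee-ee-ee-ee-ee-ee-ee-ee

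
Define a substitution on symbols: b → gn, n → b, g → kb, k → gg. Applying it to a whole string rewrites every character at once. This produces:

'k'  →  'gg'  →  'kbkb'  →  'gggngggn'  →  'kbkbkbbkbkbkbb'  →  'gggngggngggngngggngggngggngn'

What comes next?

kbkbkbbkbkbkbbkbkbkbbkbbkbkbkbbkbkbkbbkbkbkbbkbb

Applying the rule to each of the 28 symbols of gggngggngggngngggngggngggngn gives the pieces kb kb kb b kb kb kb b kb kb kb b kb b kb kb kb b kb kb kb b kb kb kb b kb b, which concatenate to the answer.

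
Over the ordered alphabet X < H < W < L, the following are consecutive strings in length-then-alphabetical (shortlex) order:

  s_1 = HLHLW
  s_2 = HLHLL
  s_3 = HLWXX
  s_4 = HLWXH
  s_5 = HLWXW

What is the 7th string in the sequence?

HLWHX

Continuing the enumeration 2 steps past HLWXW: HLWXW → HLWXL → (answer).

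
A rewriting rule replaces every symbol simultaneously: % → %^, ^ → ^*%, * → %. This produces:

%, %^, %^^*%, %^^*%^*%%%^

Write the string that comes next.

Expanding %^^*%^*%%%^: %→%^, ^→^*%, ^→^*%, *→%, %→%^, ^→^*%, *→%, %→%^, %→%^, %→%^, ^→^*%. Concatenated: %^ ^*% ^*% % %^ ^*% % %^ %^ %^ ^*%.

%^^*%^*%%%^^*%%%^%^%^^*%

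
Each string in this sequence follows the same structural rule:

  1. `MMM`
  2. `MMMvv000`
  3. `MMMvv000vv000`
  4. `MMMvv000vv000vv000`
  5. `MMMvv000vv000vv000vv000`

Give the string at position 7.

Each term is the previous one with vv000 appended.
From MMMvv000vv000vv000vv000, 2 further steps: MMMvv000vv000vv000vv000 → MMMvv000vv000vv000vv000vv000 → (answer).

MMMvv000vv000vv000vv000vv000vv000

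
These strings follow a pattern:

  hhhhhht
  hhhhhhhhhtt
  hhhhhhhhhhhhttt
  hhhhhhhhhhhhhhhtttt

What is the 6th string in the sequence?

hhhhhhhhhhhhhhhhhhhhhtttttt

The n-th term is 3n h's then n-1 t's, where the shown terms are n = 2, 3, 4, 5.
At n = 7 the blocks have lengths 21, 6.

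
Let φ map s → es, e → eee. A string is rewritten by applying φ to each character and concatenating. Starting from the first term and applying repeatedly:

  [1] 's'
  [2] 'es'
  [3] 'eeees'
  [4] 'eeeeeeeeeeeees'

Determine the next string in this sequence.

Rewriting the 14 symbols of eeeeeeeeeeeees one by one yields eee eee eee eee eee eee eee eee eee eee eee eee eee es; concatenated:

eeeeeeeeeeeeeeeeeeeeeeeeeeeeeeeeeeeeeeees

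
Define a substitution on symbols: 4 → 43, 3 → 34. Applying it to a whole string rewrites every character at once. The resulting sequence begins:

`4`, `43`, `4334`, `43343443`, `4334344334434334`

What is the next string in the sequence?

Rewriting the 16 symbols of 4334344334434334 one by one yields 43 34 34 43 34 43 43 34 34 43 43 34 43 34 34 43; concatenated:

43343443344343343443433443343443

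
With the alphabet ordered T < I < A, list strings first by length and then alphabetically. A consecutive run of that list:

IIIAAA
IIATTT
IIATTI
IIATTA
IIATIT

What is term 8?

IIATAT

Continuing the enumeration 3 steps past IIATIT: IIATIT → IIATII → IIATIA → (answer).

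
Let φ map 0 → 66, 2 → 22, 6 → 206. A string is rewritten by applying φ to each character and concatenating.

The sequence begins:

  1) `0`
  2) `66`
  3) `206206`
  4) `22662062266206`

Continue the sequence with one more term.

Rewriting the 14 symbols of 22662062266206 one by one yields 22 22 206 206 22 66 206 22 22 206 206 22 66 206; concatenated:

2222206206226620622222062062266206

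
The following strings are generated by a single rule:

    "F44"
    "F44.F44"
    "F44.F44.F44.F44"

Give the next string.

Each string is two copies of the previous one joined by '.'.
Doubling F44.F44.F44.F44 with '.' between the halves:

F44.F44.F44.F44.F44.F44.F44.F44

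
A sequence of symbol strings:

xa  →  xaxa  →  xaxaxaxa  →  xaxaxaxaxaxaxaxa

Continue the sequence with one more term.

Each string is two copies of the previous one concatenated.
So the next term is two copies of xaxaxaxaxaxaxaxa.

xaxaxaxaxaxaxaxaxaxaxaxaxaxaxaxa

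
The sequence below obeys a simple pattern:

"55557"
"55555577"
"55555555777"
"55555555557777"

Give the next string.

55555555555577777

Reading off run lengths: 5 runs 4, 6, 8, 10; 7 runs 1, 2, 3, 4 — each is linear in n, where the shown terms are n = 2, 3, 4, 5.
For the next term, n = 6, so the run lengths are 12, 5.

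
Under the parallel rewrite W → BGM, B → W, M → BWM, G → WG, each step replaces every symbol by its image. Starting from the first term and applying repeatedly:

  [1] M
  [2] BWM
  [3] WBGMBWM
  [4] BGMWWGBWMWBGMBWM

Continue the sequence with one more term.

Rewriting the 16 symbols of BGMWWGBWMWBGMBWM one by one yields W WG BWM BGM BGM WG W BGM BWM BGM W WG BWM W BGM BWM; concatenated:

WWGBWMBGMBGMWGWBGMBWMBGMWWGBWMWBGMBWM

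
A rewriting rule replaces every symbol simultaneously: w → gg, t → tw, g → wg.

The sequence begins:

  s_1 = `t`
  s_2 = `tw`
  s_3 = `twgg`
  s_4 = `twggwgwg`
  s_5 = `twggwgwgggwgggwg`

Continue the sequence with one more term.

φ(twggwgwgggwgggwg) expands symbol-by-symbol to tw gg wg wg gg wg gg wg wg wg gg wg wg wg gg wg; joining the 16 pieces gives the next term.

twggwgwgggwgggwgwgwgggwgwgwgggwg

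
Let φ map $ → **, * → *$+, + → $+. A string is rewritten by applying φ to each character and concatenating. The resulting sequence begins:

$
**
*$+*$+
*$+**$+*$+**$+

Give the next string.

*$+**$+*$+*$+**$+*$+**$+*$+*$+**$+

Replace each of the 14 characters of *$+**$+*$+**$+ in place — *$+ ** $+ *$+ *$+ ** $+ *$+ ** $+ *$+ *$+ ** $+ — and concatenate.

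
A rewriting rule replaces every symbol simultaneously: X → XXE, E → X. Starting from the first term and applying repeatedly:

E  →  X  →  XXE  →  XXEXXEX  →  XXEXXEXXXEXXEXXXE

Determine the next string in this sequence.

XXEXXEXXXEXXEXXXEXXEXXEXXXEXXEXXXEXXEXXEX

Applying the rule to each of the 17 symbols of XXEXXEXXXEXXEXXXE gives the pieces XXE XXE X XXE XXE X XXE XXE XXE X XXE XXE X XXE XXE XXE X, which concatenate to the answer.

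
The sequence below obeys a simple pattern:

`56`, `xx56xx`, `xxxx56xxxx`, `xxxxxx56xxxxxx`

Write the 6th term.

xxxxxxxxxx56xxxxxxxxxx

s(k+1) = xx·s(k)·xx, so each term gains xx as a prefix and xx as a suffix.
From xxxxxx56xxxxxx, 2 further steps: xxxxxx56xxxxxx → xxxxxxxx56xxxxxxxx → (answer).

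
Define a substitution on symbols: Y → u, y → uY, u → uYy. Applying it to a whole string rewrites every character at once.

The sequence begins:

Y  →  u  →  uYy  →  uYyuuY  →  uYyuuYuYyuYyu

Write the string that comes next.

uYyuuYuYyuYyuuYyuuYuYyuuYuYy

Applying the rule to each of the 13 symbols of uYyuuYuYyuYyu gives the pieces uYy u uY uYy uYy u uYy u uY uYy u uY uYy, which concatenate to the answer.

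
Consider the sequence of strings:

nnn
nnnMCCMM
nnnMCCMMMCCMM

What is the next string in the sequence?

The strings grow by a fixed suffix MCCMM each time.
Applying this once more to nnnMCCMMMCCMM:

nnnMCCMMMCCMMMCCMM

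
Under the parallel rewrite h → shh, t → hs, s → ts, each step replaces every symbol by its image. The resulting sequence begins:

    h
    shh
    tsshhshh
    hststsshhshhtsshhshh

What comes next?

Applying the rule to each of the 20 symbols of hststsshhshhtsshhshh gives the pieces shh ts hs ts hs ts ts shh shh ts shh shh hs ts ts shh shh ts shh shh, which concatenate to the answer.

shhtshstshststsshhshhtsshhshhhststsshhshhtsshhshh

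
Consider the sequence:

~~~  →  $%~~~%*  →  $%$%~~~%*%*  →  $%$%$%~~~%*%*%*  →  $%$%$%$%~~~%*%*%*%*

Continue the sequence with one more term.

Each term wraps the previous one in $% on the left and %* on the right.
So the next term is $%·$%$%$%$%~~~%*%*%*%*·%*.

$%$%$%$%$%~~~%*%*%*%*%*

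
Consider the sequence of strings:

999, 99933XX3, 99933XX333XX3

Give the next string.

99933XX333XX333XX3

Each term is the previous one with 33XX3 appended.
So the next term is 99933XX333XX3·33XX3.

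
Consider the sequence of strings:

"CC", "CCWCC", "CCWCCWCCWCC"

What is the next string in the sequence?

Every step duplicates the string with 'W' between the halves.
One more doubling of CCWCCWCCWCC gives the answer.

CCWCCWCCWCCWCCWCCWCCWCC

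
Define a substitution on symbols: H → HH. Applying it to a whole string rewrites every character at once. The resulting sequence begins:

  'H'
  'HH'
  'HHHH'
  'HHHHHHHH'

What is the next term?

HHHHHHHHHHHHHHHH

Expanding HHHHHHHH: H→HH, H→HH, H→HH, H→HH, H→HH, H→HH, H→HH, H→HH. Concatenated: HH HH HH HH HH HH HH HH.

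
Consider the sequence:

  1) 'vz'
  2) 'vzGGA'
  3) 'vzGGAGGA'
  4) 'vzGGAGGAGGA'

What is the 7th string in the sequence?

vzGGAGGAGGAGGAGGAGGA

Each term is the previous one with GGA appended.
From vzGGAGGAGGA, 3 further steps: vzGGAGGAGGA → vzGGAGGAGGAGGA → vzGGAGGAGGAGGAGGA → (answer).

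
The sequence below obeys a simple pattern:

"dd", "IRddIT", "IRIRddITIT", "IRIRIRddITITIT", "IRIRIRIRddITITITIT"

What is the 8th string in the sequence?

IRIRIRIRIRIRIRddITITITITITITIT

Each term wraps the previous one in IR on the left and IT on the right.
From IRIRIRIRddITITITIT, 3 further steps: IRIRIRIRddITITITIT → IRIRIRIRIRddITITITITIT → IRIRIRIRIRIRddITITITITITIT → (answer).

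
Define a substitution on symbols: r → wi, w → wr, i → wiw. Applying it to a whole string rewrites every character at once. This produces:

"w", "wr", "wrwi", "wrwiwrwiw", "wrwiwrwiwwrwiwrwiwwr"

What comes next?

Rewriting the 20 symbols of wrwiwrwiwwrwiwrwiwwr one by one yields wr wi wr wiw wr wi wr wiw wr wr wi wr wiw wr wi wr wiw wr wr wi; concatenated:

wrwiwrwiwwrwiwrwiwwrwrwiwrwiwwrwiwrwiwwrwrwi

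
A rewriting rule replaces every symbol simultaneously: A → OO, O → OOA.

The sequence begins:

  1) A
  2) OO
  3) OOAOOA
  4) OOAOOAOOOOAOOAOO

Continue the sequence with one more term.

OOAOOAOOOOAOOAOOOOAOOAOOAOOAOOOOAOOAOOOOAOOA

φ(OOAOOAOOOOAOOAOO) expands symbol-by-symbol to OOA OOA OO OOA OOA OO OOA OOA OOA OOA OO OOA OOA OO OOA OOA; joining the 16 pieces gives the next term.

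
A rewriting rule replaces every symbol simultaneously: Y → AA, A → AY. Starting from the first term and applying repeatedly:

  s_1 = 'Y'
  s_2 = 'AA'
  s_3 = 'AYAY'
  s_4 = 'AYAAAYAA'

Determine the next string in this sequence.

AYAAAYAYAYAAAYAY

Expanding AYAAAYAA: A→AY, Y→AA, A→AY, A→AY, A→AY, Y→AA, A→AY, A→AY. Concatenated: AY AA AY AY AY AA AY AY.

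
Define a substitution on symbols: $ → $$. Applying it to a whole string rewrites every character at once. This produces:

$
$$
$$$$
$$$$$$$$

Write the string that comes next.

Expanding $$$$$$$$: $→$$, $→$$, $→$$, $→$$, $→$$, $→$$, $→$$, $→$$. Concatenated: $$ $$ $$ $$ $$ $$ $$ $$.

$$$$$$$$$$$$$$$$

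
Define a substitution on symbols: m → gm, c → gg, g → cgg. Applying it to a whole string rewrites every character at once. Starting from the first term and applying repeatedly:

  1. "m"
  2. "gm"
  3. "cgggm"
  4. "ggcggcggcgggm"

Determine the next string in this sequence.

cggcggggcggcggggcggcggggcggcggcgggm

Applying the rule to each of the 13 symbols of ggcggcggcgggm gives the pieces cgg cgg gg cgg cgg gg cgg cgg gg cgg cgg cgg gm, which concatenate to the answer.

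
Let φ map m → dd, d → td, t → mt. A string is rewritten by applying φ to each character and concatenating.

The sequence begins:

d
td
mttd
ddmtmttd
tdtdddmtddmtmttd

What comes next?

Replace each of the 16 characters of tdtdddmtddmtmttd in place — mt td mt td td td dd mt td td dd mt dd mt mt td — and concatenate.

mttdmttdtdtdddmttdtdddmtddmtmttd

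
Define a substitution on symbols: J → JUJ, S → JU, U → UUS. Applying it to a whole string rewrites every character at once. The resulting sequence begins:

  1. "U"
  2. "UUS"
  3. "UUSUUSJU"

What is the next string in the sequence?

UUSUUSJUUUSUUSJUJUJUUS

Apply φ to UUSUUSJU symbol by symbol: U→UUS, U→UUS, S→JU, U→UUS, U→UUS, S→JU, J→JUJ, U→UUS; joined: UUS UUS JU UUS UUS JU JUJ UUS.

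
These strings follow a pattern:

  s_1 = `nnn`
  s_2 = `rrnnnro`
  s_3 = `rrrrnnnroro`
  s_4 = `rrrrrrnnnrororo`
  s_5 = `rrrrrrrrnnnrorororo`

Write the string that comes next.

Every step adds rr to the front and ro to the end of the previous string.
Applying this once more to rrrrrrrrnnnrorororo:

rrrrrrrrrrnnnrororororo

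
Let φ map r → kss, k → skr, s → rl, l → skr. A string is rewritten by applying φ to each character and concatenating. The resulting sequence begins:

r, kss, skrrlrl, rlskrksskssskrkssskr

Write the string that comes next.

φ(rlskrksskssskrkssskr) expands symbol-by-symbol to kss skr rl skr kss skr rl rl skr rl rl rl skr kss skr rl rl rl skr kss; joining the 20 pieces gives the next term.

kssskrrlskrkssskrrlrlskrrlrlrlskrkssskrrlrlrlskrkss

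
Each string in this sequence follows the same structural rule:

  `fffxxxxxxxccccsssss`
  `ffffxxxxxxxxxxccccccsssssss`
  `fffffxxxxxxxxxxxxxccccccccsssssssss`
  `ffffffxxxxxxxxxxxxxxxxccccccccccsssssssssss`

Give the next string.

The n-th term is n+1 f's then 3n+1 x's then 2n c's then 2n+1 s's, where the shown terms are n = 2, 3, 4, 5.
Setting n = 6 gives 7, 19, 12, 13 characters in each block.

fffffffxxxxxxxxxxxxxxxxxxxccccccccccccsssssssssssss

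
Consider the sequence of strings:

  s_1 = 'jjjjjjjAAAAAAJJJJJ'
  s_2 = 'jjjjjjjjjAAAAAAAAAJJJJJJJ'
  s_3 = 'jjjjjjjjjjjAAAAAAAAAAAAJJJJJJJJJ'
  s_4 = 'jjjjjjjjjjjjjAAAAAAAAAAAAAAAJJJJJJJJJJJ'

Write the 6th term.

Each string has the form j^{2n+3} A^{3n} J^{2n+1}, where the shown terms are n = 2, 3, 4, 5.
For term 6, n = 7, so the run lengths are 17, 21, 15.

jjjjjjjjjjjjjjjjjAAAAAAAAAAAAAAAAAAAAAJJJJJJJJJJJJJJJ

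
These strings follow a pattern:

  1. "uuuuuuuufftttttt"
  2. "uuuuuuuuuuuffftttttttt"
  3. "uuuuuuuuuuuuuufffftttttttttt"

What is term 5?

Term n consists of 3n+2 u's, followed by n f's, followed by 2n+2 t's, where the shown terms are n = 2, 3, 4.
For term 5, n = 6, so the run lengths are 20, 6, 14.

uuuuuuuuuuuuuuuuuuuufffffftttttttttttttt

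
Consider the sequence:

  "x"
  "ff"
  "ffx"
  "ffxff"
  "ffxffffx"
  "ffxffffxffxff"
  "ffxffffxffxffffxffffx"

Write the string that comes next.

ffxffffxffxffffxffffxffxffffxffxff

Each term (from the third on) is the previous term followed by the one before it: term 3 = ff·x = ffx.
So term 8 is ffxffffxffxffffxffffx·ffxffffxffxff.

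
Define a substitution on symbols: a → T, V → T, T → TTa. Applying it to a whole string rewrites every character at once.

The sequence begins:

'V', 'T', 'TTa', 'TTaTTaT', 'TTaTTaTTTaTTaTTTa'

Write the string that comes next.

φ(TTaTTaTTTaTTaTTTa) expands symbol-by-symbol to TTa TTa T TTa TTa T TTa TTa TTa T TTa TTa T TTa TTa TTa T; joining the 17 pieces gives the next term.

TTaTTaTTTaTTaTTTaTTaTTaTTTaTTaTTTaTTaTTaT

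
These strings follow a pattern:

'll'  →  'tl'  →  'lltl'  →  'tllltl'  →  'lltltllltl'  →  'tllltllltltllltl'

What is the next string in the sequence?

lltltllltltllltllltltllltl

From term 3 onward, concatenate the second-to-last term with the last: ll·tl = lltl, tl·lltl = tllltl, …
The next term joins lltltllltl and tllltllltltllltl.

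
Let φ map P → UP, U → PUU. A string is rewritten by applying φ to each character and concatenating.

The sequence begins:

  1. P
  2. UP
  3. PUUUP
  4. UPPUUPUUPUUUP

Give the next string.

Applying the rule to each of the 13 symbols of UPPUUPUUPUUUP gives the pieces PUU UP UP PUU PUU UP PUU PUU UP PUU PUU PUU UP, which concatenate to the answer.

PUUUPUPPUUPUUUPPUUPUUUPPUUPUUPUUUP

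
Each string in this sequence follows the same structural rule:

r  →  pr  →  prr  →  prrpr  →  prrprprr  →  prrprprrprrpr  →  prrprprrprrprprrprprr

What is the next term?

This is a Fibonacci-style word recurrence s(k) = s(k−1)·s(k−2): e.g. pr·r = prr.
The next term joins prrprprrprrprprrprprr and prrprprrprrpr.

prrprprrprrprprrprprrprrprprrprrpr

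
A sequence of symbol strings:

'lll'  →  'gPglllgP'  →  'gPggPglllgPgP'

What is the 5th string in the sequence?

gPggPggPggPglllgPgPgPgP

Every step adds gPg to the front and gP to the end of the previous string.
From gPggPglllgPgP, 2 further steps: gPggPglllgPgP → gPggPggPglllgPgPgP → (answer).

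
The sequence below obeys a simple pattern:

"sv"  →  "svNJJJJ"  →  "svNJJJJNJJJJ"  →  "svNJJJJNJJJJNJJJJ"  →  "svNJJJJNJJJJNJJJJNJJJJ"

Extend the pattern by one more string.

Each term is the previous one with NJJJJ appended.
So the next term is svNJJJJNJJJJNJJJJNJJJJ·NJJJJ.

svNJJJJNJJJJNJJJJNJJJJNJJJJ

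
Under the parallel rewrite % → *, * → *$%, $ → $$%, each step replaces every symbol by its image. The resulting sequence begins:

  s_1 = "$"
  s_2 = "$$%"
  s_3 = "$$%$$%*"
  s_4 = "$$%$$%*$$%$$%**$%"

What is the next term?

$$%$$%*$$%$$%**$%$$%$$%*$$%$$%**$%*$%$$%*

Replace each of the 17 characters of $$%$$%*$$%$$%**$% in place — $$% $$% * $$% $$% * *$% $$% $$% * $$% $$% * *$% *$% $$% * — and concatenate.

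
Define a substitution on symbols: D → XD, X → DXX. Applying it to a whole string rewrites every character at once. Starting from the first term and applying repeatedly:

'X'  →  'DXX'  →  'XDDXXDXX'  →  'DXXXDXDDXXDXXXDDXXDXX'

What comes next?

Rewriting the 21 symbols of DXXXDXDDXXDXXXDDXXDXX one by one yields XD DXX DXX DXX XD DXX XD XD DXX DXX XD DXX DXX DXX XD XD DXX DXX XD DXX DXX; concatenated:

XDDXXDXXDXXXDDXXXDXDDXXDXXXDDXXDXXDXXXDXDDXXDXXXDDXXDXX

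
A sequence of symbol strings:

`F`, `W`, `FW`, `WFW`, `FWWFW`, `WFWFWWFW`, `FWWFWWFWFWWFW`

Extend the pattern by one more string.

WFWFWWFWFWWFWWFWFWWFW

This is a Fibonacci-style word recurrence s(k) = s(k−2)·s(k−1): e.g. F·W = FW.
So term 8 is WFWFWWFW·FWWFWWFWFWWFW.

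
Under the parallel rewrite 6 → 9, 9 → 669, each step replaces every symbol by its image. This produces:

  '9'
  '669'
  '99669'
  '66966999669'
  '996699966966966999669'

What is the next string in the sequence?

Rewriting the 21 symbols of 996699966966966999669 one by one yields 669 669 9 9 669 669 669 9 9 669 9 9 669 9 9 669 669 669 9 9 669; concatenated:

6696699966966966999669996699966966966999669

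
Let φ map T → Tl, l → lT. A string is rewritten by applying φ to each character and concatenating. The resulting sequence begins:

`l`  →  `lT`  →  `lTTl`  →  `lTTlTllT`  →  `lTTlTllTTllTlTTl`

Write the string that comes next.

lTTlTllTTllTlTTlTllTlTTllTTlTllT

Replace each of the 16 characters of lTTlTllTTllTlTTl in place — lT Tl Tl lT Tl lT lT Tl Tl lT lT Tl lT Tl Tl lT — and concatenate.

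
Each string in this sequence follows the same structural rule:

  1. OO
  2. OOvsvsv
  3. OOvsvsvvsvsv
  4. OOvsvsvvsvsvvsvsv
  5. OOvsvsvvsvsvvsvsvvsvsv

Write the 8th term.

OOvsvsvvsvsvvsvsvvsvsvvsvsvvsvsvvsvsv

The strings grow by a fixed suffix vsvsv each time.
From OOvsvsvvsvsvvsvsvvsvsv, 3 further steps: OOvsvsvvsvsvvsvsvvsvsv → OOvsvsvvsvsvvsvsvvsvsvvsvsv → OOvsvsvvsvsvvsvsvvsvsvvsvsvvsvsv → (answer).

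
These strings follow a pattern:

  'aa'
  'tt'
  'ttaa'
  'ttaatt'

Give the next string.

This is a Fibonacci-style word recurrence s(k) = s(k−1)·s(k−2): e.g. tt·aa = ttaa.
So term 5 is ttaatt·ttaa.

ttaattttaa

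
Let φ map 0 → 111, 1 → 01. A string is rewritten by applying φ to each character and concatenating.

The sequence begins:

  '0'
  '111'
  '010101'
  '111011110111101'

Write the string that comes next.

Replace each of the 15 characters of 111011110111101 in place — 01 01 01 111 01 01 01 01 111 01 01 01 01 111 01 — and concatenate.

010101111010101011110101010111101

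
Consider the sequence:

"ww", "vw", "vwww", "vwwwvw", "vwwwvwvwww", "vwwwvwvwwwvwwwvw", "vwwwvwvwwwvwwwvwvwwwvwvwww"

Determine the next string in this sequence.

Each term (from the third on) is the previous term followed by the one before it: term 3 = vw·ww = vwww.
So term 8 is vwwwvwvwwwvwwwvwvwwwvwvwww·vwwwvwvwwwvwwwvw.

vwwwvwvwwwvwwwvwvwwwvwvwwwvwwwvwvwwwvwwwvw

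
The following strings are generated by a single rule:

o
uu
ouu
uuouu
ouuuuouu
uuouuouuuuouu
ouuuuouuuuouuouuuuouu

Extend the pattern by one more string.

From term 3 onward, concatenate the second-to-last term with the last: o·uu = ouu, uu·ouu = uuouu, …
The next term joins uuouuouuuuouu and ouuuuouuuuouuouuuuouu.

uuouuouuuuouuouuuuouuuuouuouuuuouu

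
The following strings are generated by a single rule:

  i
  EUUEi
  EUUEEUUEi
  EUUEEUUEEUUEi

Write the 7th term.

EUUEEUUEEUUEEUUEEUUEEUUEi

Each term is the previous one with EUUE prepended.
From EUUEEUUEEUUEi, 3 further steps: EUUEEUUEEUUEi → EUUEEUUEEUUEEUUEi → EUUEEUUEEUUEEUUEEUUEi → (answer).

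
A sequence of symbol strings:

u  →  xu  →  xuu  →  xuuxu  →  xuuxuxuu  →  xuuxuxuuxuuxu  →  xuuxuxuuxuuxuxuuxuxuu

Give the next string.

xuuxuxuuxuuxuxuuxuxuuxuuxuxuuxuuxu

From term 3 onward, concatenate the last term with the second-to-last: xu·u = xuu, xuu·xu = xuuxu, …
The next term joins xuuxuxuuxuuxuxuuxuxuu and xuuxuxuuxuuxu.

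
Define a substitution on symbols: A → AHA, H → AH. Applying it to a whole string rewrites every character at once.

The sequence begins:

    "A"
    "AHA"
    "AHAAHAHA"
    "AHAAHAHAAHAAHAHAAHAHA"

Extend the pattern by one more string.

Rewriting the 21 symbols of AHAAHAHAAHAAHAHAAHAHA one by one yields AHA AH AHA AHA AH AHA AH AHA AHA AH AHA AHA AH AHA AH AHA AHA AH AHA AH AHA; concatenated:

AHAAHAHAAHAAHAHAAHAHAAHAAHAHAAHAAHAHAAHAHAAHAAHAHAAHAHA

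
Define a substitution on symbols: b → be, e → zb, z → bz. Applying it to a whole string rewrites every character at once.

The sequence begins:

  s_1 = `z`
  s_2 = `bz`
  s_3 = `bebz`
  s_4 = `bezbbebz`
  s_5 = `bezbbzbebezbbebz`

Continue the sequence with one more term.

bezbbzbebebzbezbbezbbzbebezbbebz

φ(bezbbzbebezbbebz) expands symbol-by-symbol to be zb bz be be bz be zb be zb bz be be zb be bz; joining the 16 pieces gives the next term.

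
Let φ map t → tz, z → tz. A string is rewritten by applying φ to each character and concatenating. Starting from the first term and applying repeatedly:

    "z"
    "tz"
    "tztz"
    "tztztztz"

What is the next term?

tztztztztztztztz

Rewriting each symbol of tztztztz: t→tz, z→tz, t→tz, z→tz, t→tz, z→tz, t→tz, z→tz, which concatenates to tz tz tz tz tz tz tz tz.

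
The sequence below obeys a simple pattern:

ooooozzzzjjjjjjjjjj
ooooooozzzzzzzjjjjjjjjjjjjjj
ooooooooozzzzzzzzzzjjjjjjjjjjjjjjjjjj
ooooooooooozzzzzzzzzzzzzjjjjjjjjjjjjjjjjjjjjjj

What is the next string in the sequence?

ooooooooooooozzzzzzzzzzzzzzzzjjjjjjjjjjjjjjjjjjjjjjjjjj

The n-th term is 2n+1 o's then 3n-2 z's then 4n+2 j's, where the shown terms are n = 2, 3, 4, 5.
For the next term, n = 6, so the run lengths are 13, 16, 26.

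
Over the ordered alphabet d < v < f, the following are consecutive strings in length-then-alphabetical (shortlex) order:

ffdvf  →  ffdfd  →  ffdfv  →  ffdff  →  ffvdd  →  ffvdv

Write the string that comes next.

Find the rightmost character of ffvdv below f, bump it to the next letter, and reset everything to its right to d.

ffvdf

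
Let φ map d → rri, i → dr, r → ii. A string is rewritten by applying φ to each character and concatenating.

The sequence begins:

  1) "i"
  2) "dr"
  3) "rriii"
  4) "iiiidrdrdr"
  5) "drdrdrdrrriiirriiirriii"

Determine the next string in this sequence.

Applying the rule to each of the 23 symbols of drdrdrdrrriiirriiirriii gives the pieces rri ii rri ii rri ii rri ii ii ii dr dr dr ii ii dr dr dr ii ii dr dr dr, which concatenate to the answer.

rriiirriiirriiirriiiiiiidrdrdriiiidrdrdriiiidrdrdr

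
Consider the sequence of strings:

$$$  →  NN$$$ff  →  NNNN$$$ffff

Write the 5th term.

NNNNNNNN$$$ffffffff

s(k+1) = NN·s(k)·ff, so each term gains NN as a prefix and ff as a suffix.
From NNNN$$$ffff, 2 further steps: NNNN$$$ffff → NNNNNN$$$ffffff → (answer).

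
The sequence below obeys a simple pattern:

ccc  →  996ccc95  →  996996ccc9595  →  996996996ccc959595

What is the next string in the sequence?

996996996996ccc95959595

Every step adds 996 to the front and 95 to the end of the previous string.
One more step from 996996996ccc959595 gives the answer.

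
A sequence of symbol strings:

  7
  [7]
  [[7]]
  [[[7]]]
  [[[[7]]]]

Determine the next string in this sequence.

s(k+1) = [·s(k)·], so each term gains [ as a prefix and ] as a suffix.
Applying this once more to [[[[7]]]]:

[[[[[7]]]]]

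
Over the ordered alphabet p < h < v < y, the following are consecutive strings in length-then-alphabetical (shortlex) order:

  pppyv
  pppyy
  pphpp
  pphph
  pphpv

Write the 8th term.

pphhh

Advancing 3 positions from pphpv through pphpv → pphpy → pphhp reaches term 8.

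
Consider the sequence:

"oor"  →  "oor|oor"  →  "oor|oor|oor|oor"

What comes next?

Every step duplicates the string with '|' between the halves.
Doubling oor|oor|oor|oor with '|' between the halves:

oor|oor|oor|oor|oor|oor|oor|oor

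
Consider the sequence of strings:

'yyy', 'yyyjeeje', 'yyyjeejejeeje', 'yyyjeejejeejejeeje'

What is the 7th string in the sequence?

yyyjeejejeejejeejejeejejeejejeeje

The strings grow by a fixed suffix jeeje each time.
From yyyjeejejeejejeeje, 3 further steps: yyyjeejejeejejeeje → yyyjeejejeejejeejejeeje → yyyjeejejeejejeejejeejejeeje → (answer).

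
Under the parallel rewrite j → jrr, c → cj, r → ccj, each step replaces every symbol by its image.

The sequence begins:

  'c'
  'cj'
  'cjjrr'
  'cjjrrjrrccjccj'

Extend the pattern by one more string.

cjjrrjrrccjccjjrrccjccjcjcjjrrcjcjjrr

Applying the rule to each of the 14 symbols of cjjrrjrrccjccj gives the pieces cj jrr jrr ccj ccj jrr ccj ccj cj cj jrr cj cj jrr, which concatenate to the answer.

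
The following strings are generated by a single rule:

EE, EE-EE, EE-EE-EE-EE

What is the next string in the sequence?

EE-EE-EE-EE-EE-EE-EE-EE

Every step duplicates the string with '-' between the halves.
One more doubling of EE-EE-EE-EE gives the answer.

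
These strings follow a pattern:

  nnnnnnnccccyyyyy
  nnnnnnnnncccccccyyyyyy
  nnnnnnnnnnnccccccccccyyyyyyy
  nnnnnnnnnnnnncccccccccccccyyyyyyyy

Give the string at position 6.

Reading off run lengths: n runs 7, 9, 11, 13; c runs 4, 7, 10, 13; y runs 5, 6, 7, 8 — each is linear in n, where the shown terms are n = 2, 3, 4, 5.
At n = 7 the blocks have lengths 17, 19, 10.

nnnnnnnnnnnnnnnnncccccccccccccccccccyyyyyyyyyy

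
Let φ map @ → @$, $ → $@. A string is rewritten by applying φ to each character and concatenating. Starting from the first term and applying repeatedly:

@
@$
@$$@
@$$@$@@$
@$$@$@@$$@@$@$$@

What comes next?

@$$@$@@$$@@$@$$@$@@$@$$@@$$@$@@$

Applying the rule to each of the 16 symbols of @$$@$@@$$@@$@$$@ gives the pieces @$ $@ $@ @$ $@ @$ @$ $@ $@ @$ @$ $@ @$ $@ $@ @$, which concatenate to the answer.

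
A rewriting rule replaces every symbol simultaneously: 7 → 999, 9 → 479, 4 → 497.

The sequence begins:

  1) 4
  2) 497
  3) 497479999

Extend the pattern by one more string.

Rewriting each symbol of 497479999: 4→497, 9→479, 7→999, 4→497, 7→999, 9→479, 9→479, 9→479, 9→479, which concatenates to 497 479 999 497 999 479 479 479 479.

497479999497999479479479479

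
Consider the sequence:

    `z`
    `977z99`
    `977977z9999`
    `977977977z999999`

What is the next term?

977977977977z99999999

Every step adds 977 to the front and 99 to the end of the previous string.
One more step from 977977977z999999 gives the answer.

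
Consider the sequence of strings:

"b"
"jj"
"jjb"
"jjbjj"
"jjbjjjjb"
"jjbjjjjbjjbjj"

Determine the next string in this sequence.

jjbjjjjbjjbjjjjbjjjjb

Each term (from the third on) is the previous term followed by the one before it: term 3 = jj·b = jjb.
So term 7 is jjbjjjjbjjbjj·jjbjjjjb.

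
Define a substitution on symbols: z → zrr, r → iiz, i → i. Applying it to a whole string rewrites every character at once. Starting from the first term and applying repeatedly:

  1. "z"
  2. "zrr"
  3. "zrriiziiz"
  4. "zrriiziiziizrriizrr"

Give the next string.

Rewriting the 19 symbols of zrriiziiziizrriizrr one by one yields zrr iiz iiz i i zrr i i zrr i i zrr iiz iiz i i zrr iiz iiz; concatenated:

zrriiziiziizrriizrriizrriiziiziizrriiziiz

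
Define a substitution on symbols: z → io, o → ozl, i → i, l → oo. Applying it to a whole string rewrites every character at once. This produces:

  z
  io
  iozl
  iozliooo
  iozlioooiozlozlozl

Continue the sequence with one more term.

iozlioooiozlozlozliozlioooozlioooozliooo

Replace each of the 18 characters of iozlioooiozlozlozl in place — i ozl io oo i ozl ozl ozl i ozl io oo ozl io oo ozl io oo — and concatenate.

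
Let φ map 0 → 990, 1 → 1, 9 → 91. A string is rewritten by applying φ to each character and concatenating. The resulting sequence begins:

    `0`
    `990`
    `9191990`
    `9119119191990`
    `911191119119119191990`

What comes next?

9111191111911191119119119191990

Applying the rule to each of the 21 symbols of 911191119119119191990 gives the pieces 91 1 1 1 91 1 1 1 91 1 1 91 1 1 91 1 91 1 91 91 990, which concatenate to the answer.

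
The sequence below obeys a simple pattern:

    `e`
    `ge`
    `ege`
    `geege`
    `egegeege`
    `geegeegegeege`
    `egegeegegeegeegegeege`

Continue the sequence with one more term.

Each term (from the third on) is the two preceding terms concatenated in order: term 3 = e·ge = ege.
The next term joins geegeegegeege and egegeegegeegeegegeege.

geegeegegeegeegegeegegeegeegegeege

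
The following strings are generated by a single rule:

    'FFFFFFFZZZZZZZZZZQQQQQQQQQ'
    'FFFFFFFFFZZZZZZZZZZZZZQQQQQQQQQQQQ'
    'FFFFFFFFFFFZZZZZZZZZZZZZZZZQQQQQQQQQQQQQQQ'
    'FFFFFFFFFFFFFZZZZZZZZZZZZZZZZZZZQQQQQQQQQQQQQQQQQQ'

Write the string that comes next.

Each string has the form F^{2n+1} Z^{3n+1} Q^{3n}, where the shown terms are n = 3, 4, 5, 6.
At n = 7 the blocks have lengths 15, 22, 21.

FFFFFFFFFFFFFFFZZZZZZZZZZZZZZZZZZZZZZQQQQQQQQQQQQQQQQQQQQQ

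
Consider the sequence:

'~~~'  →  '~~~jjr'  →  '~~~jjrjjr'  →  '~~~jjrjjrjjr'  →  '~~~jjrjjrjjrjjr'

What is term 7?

~~~jjrjjrjjrjjrjjrjjr

Each term is the previous one with jjr appended.
From ~~~jjrjjrjjrjjr, 2 further steps: ~~~jjrjjrjjrjjr → ~~~jjrjjrjjrjjrjjr → (answer).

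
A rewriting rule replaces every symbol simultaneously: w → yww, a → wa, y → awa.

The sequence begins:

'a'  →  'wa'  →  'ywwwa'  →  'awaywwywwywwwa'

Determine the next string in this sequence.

waywwwaawaywwywwawaywwywwawaywwywwywwwa

Applying the rule to each of the 14 symbols of awaywwywwywwwa gives the pieces wa yww wa awa yww yww awa yww yww awa yww yww yww wa, which concatenate to the answer.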